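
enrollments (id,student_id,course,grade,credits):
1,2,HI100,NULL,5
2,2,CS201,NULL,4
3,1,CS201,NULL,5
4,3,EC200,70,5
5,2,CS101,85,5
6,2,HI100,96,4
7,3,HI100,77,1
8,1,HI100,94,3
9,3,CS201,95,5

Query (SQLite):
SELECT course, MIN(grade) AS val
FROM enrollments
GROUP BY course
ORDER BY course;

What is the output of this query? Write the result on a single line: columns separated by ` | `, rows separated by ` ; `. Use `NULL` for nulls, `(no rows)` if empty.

Partition enrollments by course; compute MIN(grade) within each group.
  CS101: ids {5} → MIN(grade)=85
  CS201: ids {2, 3, 9} → MIN(grade)=95
  EC200: ids {4} → MIN(grade)=70
  HI100: ids {1, 6, 7, 8} → MIN(grade)=77

CS101 | 85 ; CS201 | 95 ; EC200 | 70 ; HI100 | 77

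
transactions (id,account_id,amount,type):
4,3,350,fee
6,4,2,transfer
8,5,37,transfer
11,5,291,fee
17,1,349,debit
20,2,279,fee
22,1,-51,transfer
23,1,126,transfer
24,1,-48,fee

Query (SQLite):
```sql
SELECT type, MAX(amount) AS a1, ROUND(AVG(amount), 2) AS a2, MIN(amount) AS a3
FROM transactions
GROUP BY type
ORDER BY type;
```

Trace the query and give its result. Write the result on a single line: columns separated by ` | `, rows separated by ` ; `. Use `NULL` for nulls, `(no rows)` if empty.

debit | 349 | 349 | 349 ; fee | 350 | 218 | -48 ; transfer | 126 | 28.5 | -51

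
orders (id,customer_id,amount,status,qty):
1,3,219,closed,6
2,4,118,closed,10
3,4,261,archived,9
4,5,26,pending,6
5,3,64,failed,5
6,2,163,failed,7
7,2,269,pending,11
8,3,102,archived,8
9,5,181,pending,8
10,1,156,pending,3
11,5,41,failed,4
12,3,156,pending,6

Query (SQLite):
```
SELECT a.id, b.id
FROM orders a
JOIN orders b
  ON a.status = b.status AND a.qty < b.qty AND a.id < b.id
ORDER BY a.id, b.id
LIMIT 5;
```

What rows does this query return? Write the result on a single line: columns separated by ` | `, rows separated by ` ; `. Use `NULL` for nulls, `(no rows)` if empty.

1 | 2 ; 4 | 7 ; 4 | 9 ; 5 | 6 ; 10 | 12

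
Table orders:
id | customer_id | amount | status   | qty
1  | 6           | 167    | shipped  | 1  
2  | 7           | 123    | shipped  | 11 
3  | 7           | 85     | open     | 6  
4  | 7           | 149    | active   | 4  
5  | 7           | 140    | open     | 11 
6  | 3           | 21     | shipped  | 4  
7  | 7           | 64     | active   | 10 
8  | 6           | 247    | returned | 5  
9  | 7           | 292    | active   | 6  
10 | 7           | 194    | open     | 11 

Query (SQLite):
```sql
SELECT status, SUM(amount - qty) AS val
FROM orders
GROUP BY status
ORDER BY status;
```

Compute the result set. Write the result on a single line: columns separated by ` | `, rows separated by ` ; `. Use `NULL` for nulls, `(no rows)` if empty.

active | 485 ; open | 391 ; returned | 242 ; shipped | 295

For each row compute amount - qty.
Group by status; take SUM of the expression per group.
  active: ids {4, 7, 9} → SUM(amount - qty)=485
  open: ids {3, 5, 10} → SUM(amount - qty)=391
  returned: ids {8} → SUM(amount - qty)=242
  shipped: ids {1, 2, 6} → SUM(amount - qty)=295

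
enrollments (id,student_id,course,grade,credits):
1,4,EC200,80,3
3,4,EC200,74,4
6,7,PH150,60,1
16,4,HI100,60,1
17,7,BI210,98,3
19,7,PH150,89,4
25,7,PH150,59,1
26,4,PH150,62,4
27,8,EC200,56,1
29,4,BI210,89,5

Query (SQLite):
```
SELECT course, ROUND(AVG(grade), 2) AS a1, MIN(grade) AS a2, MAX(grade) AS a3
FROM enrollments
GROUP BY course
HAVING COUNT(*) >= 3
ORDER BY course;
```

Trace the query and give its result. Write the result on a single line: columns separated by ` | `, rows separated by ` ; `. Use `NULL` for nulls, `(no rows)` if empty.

EC200 | 70 | 56 | 80 ; PH150 | 67.5 | 59 | 89

Group enrollments by course.
Per group compute: ROUND(AVG(grade), 2), MIN(grade), MAX(grade).
HAVING: drop groups with fewer than 3 rows.
  BI210: ids {17, 29} → ROUND(AVG(grade), 2)=93.5, MIN(grade)=89, MAX(grade)=98
  EC200: ids {1, 3, 27} → ROUND(AVG(grade), 2)=70, MIN(grade)=56, MAX(grade)=80
  HI100: ids {16} → ROUND(AVG(grade), 2)=60, MIN(grade)=60, MAX(grade)=60
  PH150: ids {6, 19, 25, 26} → ROUND(AVG(grade), 2)=67.5, MIN(grade)=59, MAX(grade)=89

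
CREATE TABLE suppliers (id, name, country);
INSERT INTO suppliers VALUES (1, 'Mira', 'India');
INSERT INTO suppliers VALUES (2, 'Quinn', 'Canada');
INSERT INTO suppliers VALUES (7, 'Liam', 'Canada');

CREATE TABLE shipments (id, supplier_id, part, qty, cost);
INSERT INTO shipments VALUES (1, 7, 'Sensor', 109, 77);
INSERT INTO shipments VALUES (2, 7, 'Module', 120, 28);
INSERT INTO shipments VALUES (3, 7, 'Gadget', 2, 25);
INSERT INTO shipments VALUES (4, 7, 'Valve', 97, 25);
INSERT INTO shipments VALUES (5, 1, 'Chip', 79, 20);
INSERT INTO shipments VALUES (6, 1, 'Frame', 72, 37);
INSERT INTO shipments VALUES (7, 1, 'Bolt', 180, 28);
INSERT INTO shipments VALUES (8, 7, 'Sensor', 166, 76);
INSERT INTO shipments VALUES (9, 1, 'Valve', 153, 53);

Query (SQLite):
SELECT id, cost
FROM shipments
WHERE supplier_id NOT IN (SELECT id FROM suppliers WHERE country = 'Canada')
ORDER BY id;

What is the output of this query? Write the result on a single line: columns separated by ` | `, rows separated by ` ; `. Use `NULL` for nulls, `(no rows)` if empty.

5 | 20 ; 6 | 37 ; 7 | 28 ; 9 | 53

Inner query: suppliers.id where country = 'Canada'.
Outer: keep shipments rows whose supplier_id is not in that set.
Inner query → {2, 7}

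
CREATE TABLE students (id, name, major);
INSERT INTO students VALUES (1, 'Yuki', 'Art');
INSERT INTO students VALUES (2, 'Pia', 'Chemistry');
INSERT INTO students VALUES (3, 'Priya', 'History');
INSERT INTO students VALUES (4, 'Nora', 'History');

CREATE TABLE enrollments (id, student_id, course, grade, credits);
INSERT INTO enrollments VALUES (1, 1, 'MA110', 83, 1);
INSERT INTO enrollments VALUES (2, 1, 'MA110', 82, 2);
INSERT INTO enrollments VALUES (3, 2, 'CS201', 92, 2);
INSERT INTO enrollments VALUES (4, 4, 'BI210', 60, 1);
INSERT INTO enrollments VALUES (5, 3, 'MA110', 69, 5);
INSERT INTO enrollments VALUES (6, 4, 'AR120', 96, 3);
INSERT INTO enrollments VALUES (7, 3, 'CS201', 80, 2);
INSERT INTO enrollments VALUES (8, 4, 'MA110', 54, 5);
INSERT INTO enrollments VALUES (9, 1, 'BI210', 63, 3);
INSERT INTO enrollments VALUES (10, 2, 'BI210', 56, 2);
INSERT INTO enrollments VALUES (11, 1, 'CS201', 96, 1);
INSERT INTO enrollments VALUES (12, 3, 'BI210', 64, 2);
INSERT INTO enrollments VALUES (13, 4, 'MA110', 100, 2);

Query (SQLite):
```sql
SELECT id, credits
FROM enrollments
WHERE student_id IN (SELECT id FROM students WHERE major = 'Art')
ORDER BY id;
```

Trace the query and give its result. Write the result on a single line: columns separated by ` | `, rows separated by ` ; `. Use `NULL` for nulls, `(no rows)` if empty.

1 | 1 ; 2 | 2 ; 9 | 3 ; 11 | 1

Inner query: students.id where major = 'Art'.
Outer: keep enrollments rows whose student_id is in that set.
Inner query → {1}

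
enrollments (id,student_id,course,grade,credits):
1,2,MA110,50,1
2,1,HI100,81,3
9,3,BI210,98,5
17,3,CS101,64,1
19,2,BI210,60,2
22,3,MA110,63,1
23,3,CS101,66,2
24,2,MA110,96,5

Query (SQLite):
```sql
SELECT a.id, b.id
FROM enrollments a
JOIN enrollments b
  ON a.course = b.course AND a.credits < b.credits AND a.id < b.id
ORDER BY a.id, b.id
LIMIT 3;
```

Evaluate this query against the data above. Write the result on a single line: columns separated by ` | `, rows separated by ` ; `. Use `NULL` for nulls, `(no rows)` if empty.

Pairs (a,b) with same course, a.credits < b.credits, a.id < b.id.
course groups: BI210:{9,19} CS101:{17,23} HI100:{2} MA110:{1,22,24}
Ordered by (a.id, b.id); first 3.

1 | 24 ; 17 | 23 ; 22 | 24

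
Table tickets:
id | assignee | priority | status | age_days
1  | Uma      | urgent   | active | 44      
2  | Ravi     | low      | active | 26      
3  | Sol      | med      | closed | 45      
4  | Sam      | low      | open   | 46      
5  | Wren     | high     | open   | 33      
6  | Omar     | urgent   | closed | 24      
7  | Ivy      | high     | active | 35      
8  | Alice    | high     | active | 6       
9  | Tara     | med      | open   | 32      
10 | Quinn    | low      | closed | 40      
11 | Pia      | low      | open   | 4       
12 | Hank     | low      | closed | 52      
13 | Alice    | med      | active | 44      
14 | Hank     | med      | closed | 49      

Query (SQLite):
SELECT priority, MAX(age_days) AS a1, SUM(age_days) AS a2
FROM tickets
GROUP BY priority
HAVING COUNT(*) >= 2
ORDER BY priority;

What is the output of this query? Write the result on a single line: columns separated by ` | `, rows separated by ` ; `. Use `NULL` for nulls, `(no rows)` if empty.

Group tickets by priority.
Per group compute: MAX(age_days), SUM(age_days).
HAVING: drop groups with fewer than 2 rows.
  high: ids {5, 7, 8} → MAX(age_days)=35, SUM(age_days)=74
  low: ids {2, 4, 10, 11, 12} → MAX(age_days)=52, SUM(age_days)=168
  med: ids {3, 9, 13, 14} → MAX(age_days)=49, SUM(age_days)=170
  urgent: ids {1, 6} → MAX(age_days)=44, SUM(age_days)=68

high | 35 | 74 ; low | 52 | 168 ; med | 49 | 170 ; urgent | 44 | 68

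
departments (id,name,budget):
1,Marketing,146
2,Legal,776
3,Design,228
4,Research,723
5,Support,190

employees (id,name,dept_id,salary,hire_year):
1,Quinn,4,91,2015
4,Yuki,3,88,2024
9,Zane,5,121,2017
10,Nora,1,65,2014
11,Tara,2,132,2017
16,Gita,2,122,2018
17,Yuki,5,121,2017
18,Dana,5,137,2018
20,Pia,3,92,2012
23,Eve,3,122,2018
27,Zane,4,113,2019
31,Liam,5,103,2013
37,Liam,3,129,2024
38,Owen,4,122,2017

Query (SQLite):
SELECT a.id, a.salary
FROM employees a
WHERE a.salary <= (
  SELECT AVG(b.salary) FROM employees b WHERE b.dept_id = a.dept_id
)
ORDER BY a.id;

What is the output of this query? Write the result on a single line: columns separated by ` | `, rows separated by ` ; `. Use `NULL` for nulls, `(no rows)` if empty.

1 | 91 ; 4 | 88 ; 10 | 65 ; 16 | 122 ; 20 | 92 ; 31 | 103

For each employees row a, compute AVG(salary) over rows sharing a.dept_id.
Keep row a if a.salary <= that per-group AVG.
  dept_id=1: AVG(salary) = 65.0
  dept_id=2: AVG(salary) = 127.0
  dept_id=3: AVG(salary) = 107.75
  dept_id=4: AVG(salary) = 108.666667
  dept_id=5: AVG(salary) = 120.5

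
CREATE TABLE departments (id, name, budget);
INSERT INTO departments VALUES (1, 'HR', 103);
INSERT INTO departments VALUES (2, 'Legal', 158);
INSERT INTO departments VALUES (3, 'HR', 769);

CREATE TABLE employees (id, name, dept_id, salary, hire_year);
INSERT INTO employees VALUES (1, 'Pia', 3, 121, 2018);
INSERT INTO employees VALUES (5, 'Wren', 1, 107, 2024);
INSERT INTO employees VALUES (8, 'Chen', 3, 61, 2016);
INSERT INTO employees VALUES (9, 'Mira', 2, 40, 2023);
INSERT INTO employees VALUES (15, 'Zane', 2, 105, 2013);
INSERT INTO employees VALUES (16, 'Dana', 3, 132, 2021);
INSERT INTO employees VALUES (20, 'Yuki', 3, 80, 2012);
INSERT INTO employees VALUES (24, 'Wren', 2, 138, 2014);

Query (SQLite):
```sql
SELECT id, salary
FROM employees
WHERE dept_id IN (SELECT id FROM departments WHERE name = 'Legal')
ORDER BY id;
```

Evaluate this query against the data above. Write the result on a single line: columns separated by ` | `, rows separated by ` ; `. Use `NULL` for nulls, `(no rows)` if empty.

9 | 40 ; 15 | 105 ; 24 | 138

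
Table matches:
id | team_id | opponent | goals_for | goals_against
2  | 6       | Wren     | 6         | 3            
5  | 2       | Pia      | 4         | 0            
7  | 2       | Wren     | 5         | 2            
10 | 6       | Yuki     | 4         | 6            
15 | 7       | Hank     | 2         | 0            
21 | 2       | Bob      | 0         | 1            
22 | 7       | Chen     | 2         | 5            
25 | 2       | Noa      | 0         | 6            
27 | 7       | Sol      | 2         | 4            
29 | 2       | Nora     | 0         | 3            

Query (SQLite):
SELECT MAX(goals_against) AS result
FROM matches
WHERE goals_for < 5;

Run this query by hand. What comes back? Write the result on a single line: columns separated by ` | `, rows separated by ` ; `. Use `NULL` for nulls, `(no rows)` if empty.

6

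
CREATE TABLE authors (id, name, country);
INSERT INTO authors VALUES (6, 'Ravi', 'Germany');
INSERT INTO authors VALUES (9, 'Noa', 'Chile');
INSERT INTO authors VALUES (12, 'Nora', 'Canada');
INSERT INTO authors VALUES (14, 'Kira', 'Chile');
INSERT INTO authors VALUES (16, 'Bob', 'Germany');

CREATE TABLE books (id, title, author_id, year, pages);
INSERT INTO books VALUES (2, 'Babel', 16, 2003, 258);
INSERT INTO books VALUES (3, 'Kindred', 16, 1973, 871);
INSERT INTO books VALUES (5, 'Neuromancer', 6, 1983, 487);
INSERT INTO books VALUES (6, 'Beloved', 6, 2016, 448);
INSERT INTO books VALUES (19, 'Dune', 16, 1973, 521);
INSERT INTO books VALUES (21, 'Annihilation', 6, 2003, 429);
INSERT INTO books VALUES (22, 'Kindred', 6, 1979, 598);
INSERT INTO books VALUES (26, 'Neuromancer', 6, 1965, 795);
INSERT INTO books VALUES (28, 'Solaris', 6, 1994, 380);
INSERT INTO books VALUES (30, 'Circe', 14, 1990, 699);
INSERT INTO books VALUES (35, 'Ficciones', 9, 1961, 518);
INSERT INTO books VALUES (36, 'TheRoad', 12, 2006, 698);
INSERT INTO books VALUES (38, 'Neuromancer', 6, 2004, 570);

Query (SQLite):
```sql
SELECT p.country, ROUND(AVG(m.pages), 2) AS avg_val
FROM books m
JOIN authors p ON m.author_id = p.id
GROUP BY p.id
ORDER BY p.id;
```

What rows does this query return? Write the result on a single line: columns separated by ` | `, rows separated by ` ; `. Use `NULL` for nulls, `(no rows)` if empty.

Germany | 529.57 ; Chile | 518 ; Canada | 698 ; Chile | 699 ; Germany | 550

Join each books row to its authors via author_id.
Group joined rows by authors.id; compute ROUND(AVG(m.pages), 2) per group.
  6: ids {5, 6, 21, 22, 26, 28, 38} → ROUND(AVG(m.pages), 2)=529.57
  9: ids {35} → ROUND(AVG(m.pages), 2)=518
  12: ids {36} → ROUND(AVG(m.pages), 2)=698
  14: ids {30} → ROUND(AVG(m.pages), 2)=699
  16: ids {2, 3, 19} → ROUND(AVG(m.pages), 2)=550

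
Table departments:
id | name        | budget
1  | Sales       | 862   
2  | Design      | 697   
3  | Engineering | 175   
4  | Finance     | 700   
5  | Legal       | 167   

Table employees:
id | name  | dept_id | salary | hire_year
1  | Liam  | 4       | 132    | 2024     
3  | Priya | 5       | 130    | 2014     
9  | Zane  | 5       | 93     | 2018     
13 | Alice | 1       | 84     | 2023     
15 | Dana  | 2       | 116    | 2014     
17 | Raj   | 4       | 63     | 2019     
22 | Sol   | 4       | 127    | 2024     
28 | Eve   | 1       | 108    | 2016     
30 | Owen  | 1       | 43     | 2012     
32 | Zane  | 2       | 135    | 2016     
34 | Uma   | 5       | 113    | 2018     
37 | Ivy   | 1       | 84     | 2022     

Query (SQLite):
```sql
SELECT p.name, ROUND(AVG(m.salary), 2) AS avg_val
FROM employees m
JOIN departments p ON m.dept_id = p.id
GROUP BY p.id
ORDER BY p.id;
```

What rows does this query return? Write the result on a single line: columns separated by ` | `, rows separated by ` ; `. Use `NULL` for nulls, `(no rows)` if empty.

Join each employees row to its departments via dept_id.
Group joined rows by departments.id; compute ROUND(AVG(m.salary), 2) per group.
  1: ids {13, 28, 30, 37} → ROUND(AVG(m.salary), 2)=79.75
  2: ids {15, 32} → ROUND(AVG(m.salary), 2)=125.5
  4: ids {1, 17, 22} → ROUND(AVG(m.salary), 2)=107.33
  5: ids {3, 9, 34} → ROUND(AVG(m.salary), 2)=112

Sales | 79.75 ; Design | 125.5 ; Finance | 107.33 ; Legal | 112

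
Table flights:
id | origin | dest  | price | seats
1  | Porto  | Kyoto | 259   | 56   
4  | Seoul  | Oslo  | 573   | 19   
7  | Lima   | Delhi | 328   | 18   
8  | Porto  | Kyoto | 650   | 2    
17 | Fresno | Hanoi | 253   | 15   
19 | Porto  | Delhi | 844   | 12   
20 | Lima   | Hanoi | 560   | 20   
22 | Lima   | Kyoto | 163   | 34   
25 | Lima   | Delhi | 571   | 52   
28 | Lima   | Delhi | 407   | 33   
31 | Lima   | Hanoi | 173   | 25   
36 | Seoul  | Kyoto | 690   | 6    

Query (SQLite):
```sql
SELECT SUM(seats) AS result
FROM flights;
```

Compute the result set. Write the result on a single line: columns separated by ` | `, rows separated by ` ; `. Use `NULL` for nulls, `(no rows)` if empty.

All seats values: [56, 19, 18, 2, 15, 12, 20, 34, 52, 33, 25, 6].
SUM of non-NULL values = 292.

292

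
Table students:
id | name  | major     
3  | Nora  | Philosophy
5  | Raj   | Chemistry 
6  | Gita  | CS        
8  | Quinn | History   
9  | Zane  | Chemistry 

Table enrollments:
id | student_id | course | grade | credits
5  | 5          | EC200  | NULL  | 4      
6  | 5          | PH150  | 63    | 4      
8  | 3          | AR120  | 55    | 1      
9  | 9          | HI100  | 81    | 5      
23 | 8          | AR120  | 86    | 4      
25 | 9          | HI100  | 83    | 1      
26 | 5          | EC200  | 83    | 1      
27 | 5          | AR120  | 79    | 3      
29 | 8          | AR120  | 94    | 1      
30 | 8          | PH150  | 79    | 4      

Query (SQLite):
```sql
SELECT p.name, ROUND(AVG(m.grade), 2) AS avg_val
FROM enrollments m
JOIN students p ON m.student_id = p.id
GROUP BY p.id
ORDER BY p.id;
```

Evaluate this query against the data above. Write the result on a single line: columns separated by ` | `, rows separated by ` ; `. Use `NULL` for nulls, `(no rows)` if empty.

Join each enrollments row to its students via student_id.
Group joined rows by students.id; compute ROUND(AVG(m.grade), 2) per group.
  3: ids {8} → ROUND(AVG(m.grade), 2)=55
  5: ids {5, 6, 26, 27} → ROUND(AVG(m.grade), 2)=75
  8: ids {23, 29, 30} → ROUND(AVG(m.grade), 2)=86.33
  9: ids {9, 25} → ROUND(AVG(m.grade), 2)=82

Nora | 55 ; Raj | 75 ; Quinn | 86.33 ; Zane | 82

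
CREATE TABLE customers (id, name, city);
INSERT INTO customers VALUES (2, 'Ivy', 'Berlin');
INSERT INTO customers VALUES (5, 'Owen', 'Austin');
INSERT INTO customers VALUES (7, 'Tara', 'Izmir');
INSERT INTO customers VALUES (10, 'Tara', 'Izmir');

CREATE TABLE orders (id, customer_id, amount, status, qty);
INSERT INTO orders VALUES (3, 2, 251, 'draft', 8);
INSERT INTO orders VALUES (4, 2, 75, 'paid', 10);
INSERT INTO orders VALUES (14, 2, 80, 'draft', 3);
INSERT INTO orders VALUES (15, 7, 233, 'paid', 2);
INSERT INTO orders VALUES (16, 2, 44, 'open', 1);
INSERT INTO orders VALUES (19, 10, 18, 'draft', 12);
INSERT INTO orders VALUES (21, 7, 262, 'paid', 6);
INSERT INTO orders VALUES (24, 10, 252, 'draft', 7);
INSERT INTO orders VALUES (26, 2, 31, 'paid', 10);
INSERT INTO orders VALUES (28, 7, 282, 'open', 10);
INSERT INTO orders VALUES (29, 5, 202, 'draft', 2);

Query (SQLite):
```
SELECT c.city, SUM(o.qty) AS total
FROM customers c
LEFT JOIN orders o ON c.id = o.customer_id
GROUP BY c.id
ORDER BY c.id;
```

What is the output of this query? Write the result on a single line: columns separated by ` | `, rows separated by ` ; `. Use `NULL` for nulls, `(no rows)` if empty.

Berlin | 32 ; Austin | 2 ; Izmir | 18 ; Izmir | 19

LEFT JOIN keeps every customers row; unmatched ones get NULL for orders columns.
Group by customers.id and compute SUM(o.qty). SUM over an all-NULL group is NULL.
  2: ids {3, 4, 14, 16, 26} → SUM(o.qty)=32
  5: ids {29} → SUM(o.qty)=2
  7: ids {15, 21, 28} → SUM(o.qty)=18
  10: ids {19, 24} → SUM(o.qty)=19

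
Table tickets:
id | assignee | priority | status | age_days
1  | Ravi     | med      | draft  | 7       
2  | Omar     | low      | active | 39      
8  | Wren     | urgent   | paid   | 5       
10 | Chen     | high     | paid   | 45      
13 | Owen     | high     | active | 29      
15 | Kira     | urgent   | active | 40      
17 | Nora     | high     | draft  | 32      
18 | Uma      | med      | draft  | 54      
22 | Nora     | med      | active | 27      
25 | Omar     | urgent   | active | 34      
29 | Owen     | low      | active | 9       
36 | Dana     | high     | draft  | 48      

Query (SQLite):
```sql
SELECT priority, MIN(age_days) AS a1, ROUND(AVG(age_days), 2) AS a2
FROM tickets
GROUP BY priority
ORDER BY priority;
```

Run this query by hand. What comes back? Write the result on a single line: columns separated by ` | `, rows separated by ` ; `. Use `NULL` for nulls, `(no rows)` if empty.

Group tickets by priority.
Per group compute: MIN(age_days), ROUND(AVG(age_days), 2).
  high: ids {10, 13, 17, 36} → MIN(age_days)=29, ROUND(AVG(age_days), 2)=38.5
  low: ids {2, 29} → MIN(age_days)=9, ROUND(AVG(age_days), 2)=24
  med: ids {1, 18, 22} → MIN(age_days)=7, ROUND(AVG(age_days), 2)=29.33
  urgent: ids {8, 15, 25} → MIN(age_days)=5, ROUND(AVG(age_days), 2)=26.33

high | 29 | 38.5 ; low | 9 | 24 ; med | 7 | 29.33 ; urgent | 5 | 26.33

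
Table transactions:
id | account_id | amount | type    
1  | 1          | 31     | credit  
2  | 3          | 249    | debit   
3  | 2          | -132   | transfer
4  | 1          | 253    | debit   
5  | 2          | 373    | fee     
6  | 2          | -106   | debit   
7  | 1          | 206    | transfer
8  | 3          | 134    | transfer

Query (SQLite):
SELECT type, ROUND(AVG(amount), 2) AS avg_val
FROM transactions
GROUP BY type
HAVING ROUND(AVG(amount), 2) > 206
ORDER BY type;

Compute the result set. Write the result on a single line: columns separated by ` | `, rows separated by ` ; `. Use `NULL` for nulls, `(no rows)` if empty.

Partition transactions by type; compute ROUND(AVG(amount), 2) within each group.
HAVING: keep groups where ROUND(AVG(amount), 2) > 206.
  credit: ids {1} → ROUND(AVG(amount), 2)=31
  debit: ids {2, 4, 6} → ROUND(AVG(amount), 2)=132
  fee: ids {5} → ROUND(AVG(amount), 2)=373
  transfer: ids {3, 7, 8} → ROUND(AVG(amount), 2)=69.33

fee | 373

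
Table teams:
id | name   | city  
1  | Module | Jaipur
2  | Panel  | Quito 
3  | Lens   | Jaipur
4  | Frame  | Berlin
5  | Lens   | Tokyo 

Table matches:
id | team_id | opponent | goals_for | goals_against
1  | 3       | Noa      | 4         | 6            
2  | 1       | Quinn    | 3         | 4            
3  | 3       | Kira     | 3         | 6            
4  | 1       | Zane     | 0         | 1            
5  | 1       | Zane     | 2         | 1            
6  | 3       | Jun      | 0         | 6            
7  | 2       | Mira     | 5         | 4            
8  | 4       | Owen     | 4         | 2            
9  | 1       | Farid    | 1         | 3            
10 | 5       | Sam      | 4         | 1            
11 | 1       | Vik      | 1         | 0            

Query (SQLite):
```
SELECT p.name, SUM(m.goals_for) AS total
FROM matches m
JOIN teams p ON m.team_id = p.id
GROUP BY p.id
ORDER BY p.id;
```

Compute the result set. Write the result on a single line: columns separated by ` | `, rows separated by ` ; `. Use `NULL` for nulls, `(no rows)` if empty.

Module | 7 ; Panel | 5 ; Lens | 7 ; Frame | 4 ; Lens | 4

Join each matches row to its teams via team_id.
Group joined rows by teams.id; compute SUM(m.goals_for) per group.
  1: ids {2, 4, 5, 9, 11} → SUM(m.goals_for)=7
  2: ids {7} → SUM(m.goals_for)=5
  3: ids {1, 3, 6} → SUM(m.goals_for)=7
  4: ids {8} → SUM(m.goals_for)=4
  5: ids {10} → SUM(m.goals_for)=4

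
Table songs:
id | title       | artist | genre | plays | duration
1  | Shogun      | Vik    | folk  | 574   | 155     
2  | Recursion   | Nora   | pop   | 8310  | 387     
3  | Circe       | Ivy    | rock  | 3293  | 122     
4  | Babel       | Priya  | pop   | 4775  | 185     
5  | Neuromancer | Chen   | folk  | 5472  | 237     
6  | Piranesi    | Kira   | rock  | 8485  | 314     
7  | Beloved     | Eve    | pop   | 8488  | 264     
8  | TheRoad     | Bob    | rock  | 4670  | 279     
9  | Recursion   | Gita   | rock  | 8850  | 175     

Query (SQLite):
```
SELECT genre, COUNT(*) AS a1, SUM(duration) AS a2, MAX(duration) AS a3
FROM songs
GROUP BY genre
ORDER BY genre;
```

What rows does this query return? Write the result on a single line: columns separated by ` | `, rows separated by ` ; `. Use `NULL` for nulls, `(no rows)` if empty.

Group songs by genre.
Per group compute: COUNT(*), SUM(duration), MAX(duration).
  folk: ids {1, 5} → COUNT(*)=2, SUM(duration)=392, MAX(duration)=237
  pop: ids {2, 4, 7} → COUNT(*)=3, SUM(duration)=836, MAX(duration)=387
  rock: ids {3, 6, 8, 9} → COUNT(*)=4, SUM(duration)=890, MAX(duration)=314

folk | 2 | 392 | 237 ; pop | 3 | 836 | 387 ; rock | 4 | 890 | 314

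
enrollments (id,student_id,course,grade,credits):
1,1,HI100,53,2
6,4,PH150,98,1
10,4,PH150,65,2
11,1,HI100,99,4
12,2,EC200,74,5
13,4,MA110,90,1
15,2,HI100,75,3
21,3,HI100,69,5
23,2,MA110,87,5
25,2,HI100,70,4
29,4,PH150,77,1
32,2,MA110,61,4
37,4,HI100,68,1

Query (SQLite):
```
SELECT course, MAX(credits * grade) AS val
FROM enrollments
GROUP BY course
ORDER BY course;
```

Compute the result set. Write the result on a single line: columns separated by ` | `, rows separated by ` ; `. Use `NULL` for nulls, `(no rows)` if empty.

For each row compute credits * grade.
Group by course; take MAX of the expression per group.
  EC200: ids {12} → MAX(credits * grade)=370
  HI100: ids {1, 11, 15, 21, 25, 37} → MAX(credits * grade)=396
  MA110: ids {13, 23, 32} → MAX(credits * grade)=435
  PH150: ids {6, 10, 29} → MAX(credits * grade)=130

EC200 | 370 ; HI100 | 396 ; MA110 | 435 ; PH150 | 130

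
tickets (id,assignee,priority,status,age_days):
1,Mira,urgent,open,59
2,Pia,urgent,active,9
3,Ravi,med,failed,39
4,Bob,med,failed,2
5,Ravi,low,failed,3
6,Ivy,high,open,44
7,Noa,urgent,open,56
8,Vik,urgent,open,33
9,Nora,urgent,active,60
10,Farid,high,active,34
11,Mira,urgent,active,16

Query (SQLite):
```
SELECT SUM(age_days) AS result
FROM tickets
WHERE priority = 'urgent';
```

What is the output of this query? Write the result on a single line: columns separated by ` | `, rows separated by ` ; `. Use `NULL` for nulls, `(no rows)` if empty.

Rows where priority='urgent' → age_days values: [59, 9, 56, 33, 60, 16].
SUM of non-NULL values = 233.

233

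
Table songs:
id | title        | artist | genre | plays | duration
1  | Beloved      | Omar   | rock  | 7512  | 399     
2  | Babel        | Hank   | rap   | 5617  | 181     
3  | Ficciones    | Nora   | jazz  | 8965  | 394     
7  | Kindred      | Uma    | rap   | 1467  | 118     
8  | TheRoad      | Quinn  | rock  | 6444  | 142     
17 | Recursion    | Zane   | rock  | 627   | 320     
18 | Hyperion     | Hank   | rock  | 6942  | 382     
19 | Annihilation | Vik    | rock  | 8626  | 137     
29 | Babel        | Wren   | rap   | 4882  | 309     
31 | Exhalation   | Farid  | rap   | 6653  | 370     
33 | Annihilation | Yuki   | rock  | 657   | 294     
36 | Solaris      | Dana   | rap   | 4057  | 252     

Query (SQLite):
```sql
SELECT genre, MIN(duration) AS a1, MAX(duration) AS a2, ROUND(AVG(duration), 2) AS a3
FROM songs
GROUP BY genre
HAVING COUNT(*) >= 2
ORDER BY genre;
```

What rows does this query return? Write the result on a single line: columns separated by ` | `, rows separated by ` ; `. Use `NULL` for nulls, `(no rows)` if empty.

rap | 118 | 370 | 246 ; rock | 137 | 399 | 279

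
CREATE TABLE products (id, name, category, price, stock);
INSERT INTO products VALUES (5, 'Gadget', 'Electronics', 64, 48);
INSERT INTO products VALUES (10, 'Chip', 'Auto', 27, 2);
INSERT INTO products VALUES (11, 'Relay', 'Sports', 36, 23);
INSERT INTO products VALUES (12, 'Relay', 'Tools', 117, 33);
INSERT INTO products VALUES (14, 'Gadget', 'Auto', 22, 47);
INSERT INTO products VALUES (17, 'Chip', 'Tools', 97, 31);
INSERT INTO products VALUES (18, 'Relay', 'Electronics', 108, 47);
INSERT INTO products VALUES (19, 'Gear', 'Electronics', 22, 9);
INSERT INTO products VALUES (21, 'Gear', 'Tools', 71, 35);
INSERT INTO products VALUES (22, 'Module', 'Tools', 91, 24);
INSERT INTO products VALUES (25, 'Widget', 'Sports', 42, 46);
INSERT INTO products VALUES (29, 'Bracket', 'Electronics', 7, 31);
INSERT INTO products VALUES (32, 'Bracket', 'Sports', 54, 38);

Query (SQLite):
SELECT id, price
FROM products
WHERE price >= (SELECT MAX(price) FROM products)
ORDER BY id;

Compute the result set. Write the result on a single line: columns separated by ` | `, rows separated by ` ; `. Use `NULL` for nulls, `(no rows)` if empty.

12 | 117

Scalar subquery: MAX(price) over all products rows = 117.
Keep rows where price >= that value.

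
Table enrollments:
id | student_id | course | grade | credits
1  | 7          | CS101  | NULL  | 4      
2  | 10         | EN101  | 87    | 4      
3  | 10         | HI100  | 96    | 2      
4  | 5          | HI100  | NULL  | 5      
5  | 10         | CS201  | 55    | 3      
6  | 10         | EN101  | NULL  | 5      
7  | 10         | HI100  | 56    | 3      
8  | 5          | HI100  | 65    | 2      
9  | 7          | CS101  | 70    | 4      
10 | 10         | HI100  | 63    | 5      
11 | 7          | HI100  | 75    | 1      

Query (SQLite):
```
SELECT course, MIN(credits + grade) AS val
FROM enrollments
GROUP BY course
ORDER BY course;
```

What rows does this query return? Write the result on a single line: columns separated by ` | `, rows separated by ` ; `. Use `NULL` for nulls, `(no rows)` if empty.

For each row compute credits + grade.
Group by course; take MIN of the expression per group.
  CS101: ids {1, 9} → MIN(credits + grade)=74
  CS201: ids {5} → MIN(credits + grade)=58
  EN101: ids {2, 6} → MIN(credits + grade)=91
  HI100: ids {3, 4, 7, 8, 10, 11} → MIN(credits + grade)=59

CS101 | 74 ; CS201 | 58 ; EN101 | 91 ; HI100 | 59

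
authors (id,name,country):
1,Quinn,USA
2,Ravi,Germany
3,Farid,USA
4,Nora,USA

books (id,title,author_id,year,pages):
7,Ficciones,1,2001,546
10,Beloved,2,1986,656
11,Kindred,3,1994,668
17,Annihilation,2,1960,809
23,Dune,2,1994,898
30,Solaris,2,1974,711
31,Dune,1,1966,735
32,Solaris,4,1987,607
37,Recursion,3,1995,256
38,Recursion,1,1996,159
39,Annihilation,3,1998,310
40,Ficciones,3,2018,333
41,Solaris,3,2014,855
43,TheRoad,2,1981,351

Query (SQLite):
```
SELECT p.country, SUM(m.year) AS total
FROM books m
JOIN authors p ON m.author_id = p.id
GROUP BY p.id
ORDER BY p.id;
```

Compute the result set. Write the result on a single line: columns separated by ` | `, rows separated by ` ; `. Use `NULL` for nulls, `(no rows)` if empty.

Join each books row to its authors via author_id.
Group joined rows by authors.id; compute SUM(m.year) per group.
  1: ids {7, 31, 38} → SUM(m.year)=5963
  2: ids {10, 17, 23, 30, 43} → SUM(m.year)=9895
  3: ids {11, 37, 39, 40, 41} → SUM(m.year)=10019
  4: ids {32} → SUM(m.year)=1987

USA | 5963 ; Germany | 9895 ; USA | 10019 ; USA | 1987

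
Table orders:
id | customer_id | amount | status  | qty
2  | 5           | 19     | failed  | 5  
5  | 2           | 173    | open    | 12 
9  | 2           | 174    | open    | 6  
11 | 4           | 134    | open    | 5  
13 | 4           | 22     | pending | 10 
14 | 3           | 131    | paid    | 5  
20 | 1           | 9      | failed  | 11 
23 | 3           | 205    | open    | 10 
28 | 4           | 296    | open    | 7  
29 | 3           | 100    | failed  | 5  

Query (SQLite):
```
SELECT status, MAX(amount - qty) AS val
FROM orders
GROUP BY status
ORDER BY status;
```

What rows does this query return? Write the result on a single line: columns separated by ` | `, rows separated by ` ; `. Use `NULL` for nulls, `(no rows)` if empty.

failed | 95 ; open | 289 ; paid | 126 ; pending | 12

For each row compute amount - qty.
Group by status; take MAX of the expression per group.
  failed: ids {2, 20, 29} → MAX(amount - qty)=95
  open: ids {5, 9, 11, 23, 28} → MAX(amount - qty)=289
  paid: ids {14} → MAX(amount - qty)=126
  pending: ids {13} → MAX(amount - qty)=12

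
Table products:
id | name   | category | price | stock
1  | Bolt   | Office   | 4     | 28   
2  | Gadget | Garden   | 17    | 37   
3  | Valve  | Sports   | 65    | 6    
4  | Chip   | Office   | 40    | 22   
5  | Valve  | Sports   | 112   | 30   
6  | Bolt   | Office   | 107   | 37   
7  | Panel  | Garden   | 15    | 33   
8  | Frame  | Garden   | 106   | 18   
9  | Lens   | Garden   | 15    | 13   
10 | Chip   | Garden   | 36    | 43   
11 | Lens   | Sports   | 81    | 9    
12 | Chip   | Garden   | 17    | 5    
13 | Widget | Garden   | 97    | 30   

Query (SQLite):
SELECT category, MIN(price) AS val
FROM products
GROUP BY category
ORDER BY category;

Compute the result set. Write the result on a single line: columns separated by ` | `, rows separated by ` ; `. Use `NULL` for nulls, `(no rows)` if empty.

Partition products by category; compute MIN(price) within each group.
  Garden: ids {2, 7, 8, 9, 10, 12, 13} → MIN(price)=15
  Office: ids {1, 4, 6} → MIN(price)=4
  Sports: ids {3, 5, 11} → MIN(price)=65

Garden | 15 ; Office | 4 ; Sports | 65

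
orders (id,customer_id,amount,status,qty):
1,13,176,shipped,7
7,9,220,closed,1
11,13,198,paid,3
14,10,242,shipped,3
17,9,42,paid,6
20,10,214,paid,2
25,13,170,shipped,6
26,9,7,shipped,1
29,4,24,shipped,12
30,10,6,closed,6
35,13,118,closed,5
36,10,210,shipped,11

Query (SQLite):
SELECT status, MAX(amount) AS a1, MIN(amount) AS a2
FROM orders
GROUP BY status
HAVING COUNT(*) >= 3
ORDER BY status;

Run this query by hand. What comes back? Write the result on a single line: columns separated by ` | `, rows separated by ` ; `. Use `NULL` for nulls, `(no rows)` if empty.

closed | 220 | 6 ; paid | 214 | 42 ; shipped | 242 | 7

Group orders by status.
Per group compute: MAX(amount), MIN(amount).
HAVING: drop groups with fewer than 3 rows.
  closed: ids {7, 30, 35} → MAX(amount)=220, MIN(amount)=6
  paid: ids {11, 17, 20} → MAX(amount)=214, MIN(amount)=42
  shipped: ids {1, 14, 25, 26, 29, 36} → MAX(amount)=242, MIN(amount)=7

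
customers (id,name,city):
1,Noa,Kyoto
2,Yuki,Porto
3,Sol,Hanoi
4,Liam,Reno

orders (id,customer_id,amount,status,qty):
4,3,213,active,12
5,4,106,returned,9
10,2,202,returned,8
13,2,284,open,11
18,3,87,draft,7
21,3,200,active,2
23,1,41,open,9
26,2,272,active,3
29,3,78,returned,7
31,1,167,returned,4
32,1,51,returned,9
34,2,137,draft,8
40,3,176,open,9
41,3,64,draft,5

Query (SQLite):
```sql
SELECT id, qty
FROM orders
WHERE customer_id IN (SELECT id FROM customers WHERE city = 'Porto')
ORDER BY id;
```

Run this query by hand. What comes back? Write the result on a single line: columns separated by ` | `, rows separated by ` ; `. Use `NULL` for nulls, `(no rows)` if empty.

10 | 8 ; 13 | 11 ; 26 | 3 ; 34 | 8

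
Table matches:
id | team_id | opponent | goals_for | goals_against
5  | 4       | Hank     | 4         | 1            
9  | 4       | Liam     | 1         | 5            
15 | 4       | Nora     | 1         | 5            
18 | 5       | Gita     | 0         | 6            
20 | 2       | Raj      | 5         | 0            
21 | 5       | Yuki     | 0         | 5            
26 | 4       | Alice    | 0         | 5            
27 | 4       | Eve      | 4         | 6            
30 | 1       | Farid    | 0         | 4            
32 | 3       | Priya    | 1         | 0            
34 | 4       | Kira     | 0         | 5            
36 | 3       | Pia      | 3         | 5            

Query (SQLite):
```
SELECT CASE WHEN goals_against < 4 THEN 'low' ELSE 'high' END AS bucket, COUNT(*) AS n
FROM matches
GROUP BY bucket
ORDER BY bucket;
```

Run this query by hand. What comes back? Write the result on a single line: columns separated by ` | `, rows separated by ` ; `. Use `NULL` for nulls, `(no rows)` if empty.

high | 9 ; low | 3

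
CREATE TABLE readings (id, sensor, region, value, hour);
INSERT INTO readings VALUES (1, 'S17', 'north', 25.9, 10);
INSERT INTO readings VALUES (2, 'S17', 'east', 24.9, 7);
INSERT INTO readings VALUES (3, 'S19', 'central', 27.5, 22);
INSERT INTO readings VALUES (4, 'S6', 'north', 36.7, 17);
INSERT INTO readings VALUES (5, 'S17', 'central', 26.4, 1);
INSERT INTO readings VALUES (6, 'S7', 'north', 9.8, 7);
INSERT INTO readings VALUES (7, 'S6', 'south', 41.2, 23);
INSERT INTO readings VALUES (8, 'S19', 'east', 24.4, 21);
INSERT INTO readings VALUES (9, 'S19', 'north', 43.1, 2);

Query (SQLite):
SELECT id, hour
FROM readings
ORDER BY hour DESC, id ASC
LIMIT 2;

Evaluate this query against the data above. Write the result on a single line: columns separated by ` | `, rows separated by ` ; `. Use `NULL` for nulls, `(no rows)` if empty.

Sort by hour desc, tiebreak id asc: (23, id=7), (22, id=3), (21, id=8), (17, id=4), (10, id=1) …. Take first 2.

7 | 23 ; 3 | 22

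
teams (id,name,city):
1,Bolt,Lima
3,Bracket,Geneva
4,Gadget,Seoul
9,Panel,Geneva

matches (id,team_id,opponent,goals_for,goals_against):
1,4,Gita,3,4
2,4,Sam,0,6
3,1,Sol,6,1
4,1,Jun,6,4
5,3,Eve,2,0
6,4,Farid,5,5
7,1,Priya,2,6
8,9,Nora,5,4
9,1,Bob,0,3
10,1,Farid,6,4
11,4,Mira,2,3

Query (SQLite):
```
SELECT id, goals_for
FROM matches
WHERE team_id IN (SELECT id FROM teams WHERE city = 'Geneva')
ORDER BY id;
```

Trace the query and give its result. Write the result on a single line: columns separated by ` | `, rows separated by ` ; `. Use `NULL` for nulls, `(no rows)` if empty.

5 | 2 ; 8 | 5

Inner query: teams.id where city = 'Geneva'.
Outer: keep matches rows whose team_id is in that set.
Inner query → {3, 9}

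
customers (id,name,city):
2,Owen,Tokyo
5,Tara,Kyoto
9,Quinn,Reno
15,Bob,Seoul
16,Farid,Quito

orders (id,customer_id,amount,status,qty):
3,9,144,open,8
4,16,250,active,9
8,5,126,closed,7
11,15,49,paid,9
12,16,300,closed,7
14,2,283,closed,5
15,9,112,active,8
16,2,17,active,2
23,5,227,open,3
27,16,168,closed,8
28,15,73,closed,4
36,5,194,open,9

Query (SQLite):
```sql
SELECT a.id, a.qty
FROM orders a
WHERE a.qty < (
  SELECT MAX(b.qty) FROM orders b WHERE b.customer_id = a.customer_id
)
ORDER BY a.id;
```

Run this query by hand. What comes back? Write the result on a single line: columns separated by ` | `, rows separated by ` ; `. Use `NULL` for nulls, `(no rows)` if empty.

8 | 7 ; 12 | 7 ; 16 | 2 ; 23 | 3 ; 27 | 8 ; 28 | 4

For each orders row a, compute MAX(qty) over rows sharing a.customer_id.
Keep row a if a.qty < that per-group MAX.
  customer_id=2: MAX(qty) = 5
  customer_id=5: MAX(qty) = 9
  customer_id=9: MAX(qty) = 8
  customer_id=15: MAX(qty) = 9
  customer_id=16: MAX(qty) = 9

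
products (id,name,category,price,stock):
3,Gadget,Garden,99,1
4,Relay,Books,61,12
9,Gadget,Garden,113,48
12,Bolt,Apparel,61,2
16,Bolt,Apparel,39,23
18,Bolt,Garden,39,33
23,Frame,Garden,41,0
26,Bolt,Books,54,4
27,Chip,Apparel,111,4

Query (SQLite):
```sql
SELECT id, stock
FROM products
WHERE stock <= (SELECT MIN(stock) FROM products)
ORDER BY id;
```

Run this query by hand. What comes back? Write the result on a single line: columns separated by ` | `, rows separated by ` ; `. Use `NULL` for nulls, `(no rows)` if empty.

23 | 0

Scalar subquery: MIN(stock) over all products rows = 0.
Keep rows where stock <= that value.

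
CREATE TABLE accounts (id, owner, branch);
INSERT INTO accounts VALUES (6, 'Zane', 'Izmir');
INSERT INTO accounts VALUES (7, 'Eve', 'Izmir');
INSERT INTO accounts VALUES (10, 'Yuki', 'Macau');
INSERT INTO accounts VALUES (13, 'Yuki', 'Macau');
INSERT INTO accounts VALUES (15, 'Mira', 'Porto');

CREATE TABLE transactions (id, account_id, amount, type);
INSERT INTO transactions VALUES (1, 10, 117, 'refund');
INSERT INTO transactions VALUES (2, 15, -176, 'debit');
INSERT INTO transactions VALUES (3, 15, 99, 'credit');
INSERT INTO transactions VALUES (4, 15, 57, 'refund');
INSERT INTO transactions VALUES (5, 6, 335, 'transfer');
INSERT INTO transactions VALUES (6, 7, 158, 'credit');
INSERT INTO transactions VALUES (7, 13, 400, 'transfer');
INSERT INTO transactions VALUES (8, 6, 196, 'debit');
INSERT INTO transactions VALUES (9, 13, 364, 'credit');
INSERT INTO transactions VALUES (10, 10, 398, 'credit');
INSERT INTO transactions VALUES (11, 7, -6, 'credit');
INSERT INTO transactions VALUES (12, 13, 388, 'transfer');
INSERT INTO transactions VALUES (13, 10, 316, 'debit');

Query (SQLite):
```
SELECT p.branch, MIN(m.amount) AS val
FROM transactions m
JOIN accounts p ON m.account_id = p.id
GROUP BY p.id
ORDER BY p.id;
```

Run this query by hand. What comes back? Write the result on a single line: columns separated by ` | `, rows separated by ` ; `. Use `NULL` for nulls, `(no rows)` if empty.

Izmir | 196 ; Izmir | -6 ; Macau | 117 ; Macau | 364 ; Porto | -176

Join each transactions row to its accounts via account_id.
Group joined rows by accounts.id; compute MIN(m.amount) per group.
  6: ids {5, 8} → MIN(m.amount)=196
  7: ids {6, 11} → MIN(m.amount)=-6
  10: ids {1, 10, 13} → MIN(m.amount)=117
  13: ids {7, 9, 12} → MIN(m.amount)=364
  15: ids {2, 3, 4} → MIN(m.amount)=-176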